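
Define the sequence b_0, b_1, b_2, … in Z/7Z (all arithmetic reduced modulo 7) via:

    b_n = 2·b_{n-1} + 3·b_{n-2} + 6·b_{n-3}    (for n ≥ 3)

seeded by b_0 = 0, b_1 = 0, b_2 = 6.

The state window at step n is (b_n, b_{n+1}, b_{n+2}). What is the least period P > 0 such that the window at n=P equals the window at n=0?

48

n=0: window = (0, 0, 6)
n=1: window = (0, 6, 5)
n=2: window = (6, 5, 0)
n=3: window = (5, 0, 2)
n=4: window = (0, 2, 6)
n=5: window = (2, 6, 4)
n=6: window = (6, 4, 3)
n=7: window = (4, 3, 5)
n=8: window = (3, 5, 1)
n=9: window = (5, 1, 0)
n=10: window = (1, 0, 5)
n=11: window = (0, 5, 2)
n=12: window = (5, 2, 5)
n=13: window = (2, 5, 4)
n=14: window = (5, 4, 0)
n=15: window = (4, 0, 0)
n=16: window = (0, 0, 3)
n=17: window = (0, 3, 6)
n=18: window = (3, 6, 0)
n=19: window = (6, 0, 1)
n=20: window = (0, 1, 3)
n=21: window = (1, 3, 2)
n=22: window = (3, 2, 5)
n=23: window = (2, 5, 6)
n=24: window = (5, 6, 4)
n=25: window = (6, 4, 0)
n=26: window = (4, 0, 6)
n=27: window = (0, 6, 1)
n=28: window = (6, 1, 6)
n=29: window = (1, 6, 2)
n=30: window = (6, 2, 0)
n=31: window = (2, 0, 0)
n=32: window = (0, 0, 5)
n=33: window = (0, 5, 3)
n=34: window = (5, 3, 0)
n=35: window = (3, 0, 4)
n=36: window = (0, 4, 5)
n=37: window = (4, 5, 1)
n=38: window = (5, 1, 6)
n=39: window = (1, 6, 3)
n=40: window = (6, 3, 2)
…
n=46: window = (3, 1, 0)
n=47: window = (1, 0, 0)
n=48: window = (0, 0, 6)
window at n=48 equals window at n=0 → period = 48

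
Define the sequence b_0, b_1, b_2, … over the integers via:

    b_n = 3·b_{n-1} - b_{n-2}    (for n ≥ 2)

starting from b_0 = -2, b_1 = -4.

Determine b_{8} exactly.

-3194

b_2 = 3·-4 + -1·-2 = -10
b_3 = 3·-10 + -1·-4 = -26
b_4 = 3·-26 + -1·-10 = -68
b_5 = 3·-68 + -1·-26 = -178
b_6 = 3·-178 + -1·-68 = -466
b_7 = 3·-466 + -1·-178 = -1220
b_8 = 3·-1220 + -1·-466 = -3194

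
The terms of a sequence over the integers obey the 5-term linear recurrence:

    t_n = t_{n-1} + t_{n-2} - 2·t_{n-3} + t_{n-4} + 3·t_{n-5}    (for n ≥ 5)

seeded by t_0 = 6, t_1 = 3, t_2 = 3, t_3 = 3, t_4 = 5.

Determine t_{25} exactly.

153064

t_5 = 1·5 + 1·3 + -2·3 + 1·3 + 3·6 = 23
t_6 = 1·23 + 1·5 + -2·3 + 1·3 + 3·3 = 34
t_7 = 1·34 + 1·23 + -2·5 + 1·3 + 3·3 = 59
t_8 = 1·59 + 1·34 + -2·23 + 1·5 + 3·3 = 61
t_9 = 1·61 + 1·59 + -2·34 + 1·23 + 3·5 = 90
t_10 = 1·90 + 1·61 + -2·59 + 1·34 + 3·23 = 136
t_11 = 1·136 + 1·90 + -2·61 + 1·59 + 3·34 = 265
t_12 = 1·265 + 1·136 + -2·90 + 1·61 + 3·59 = 459
t_13 = 1·459 + 1·265 + -2·136 + 1·90 + 3·61 = 725
t_14 = 1·725 + 1·459 + -2·265 + 1·136 + 3·90 = 1060
t_15 = 1·1060 + 1·725 + -2·459 + 1·265 + 3·136 = 1540
t_16 = 1·1540 + 1·1060 + -2·725 + 1·459 + 3·265 = 2404
t_17 = 1·2404 + 1·1540 + -2·1060 + 1·725 + 3·459 = 3926
t_18 = 1·3926 + 1·2404 + -2·1540 + 1·1060 + 3·725 = 6485
t_19 = 1·6485 + 1·3926 + -2·2404 + 1·1540 + 3·1060 = 10323
t_20 = 1·10323 + 1·6485 + -2·3926 + 1·2404 + 3·1540 = 15980
t_21 = 1·15980 + 1·10323 + -2·6485 + 1·3926 + 3·2404 = 24471
t_22 = 1·24471 + 1·15980 + -2·10323 + 1·6485 + 3·3926 = 38068
t_23 = 1·38068 + 1·24471 + -2·15980 + 1·10323 + 3·6485 = 60357
t_24 = 1·60357 + 1·38068 + -2·24471 + 1·15980 + 3·10323 = 96432
t_25 = 1·96432 + 1·60357 + -2·38068 + 1·24471 + 3·15980 = 153064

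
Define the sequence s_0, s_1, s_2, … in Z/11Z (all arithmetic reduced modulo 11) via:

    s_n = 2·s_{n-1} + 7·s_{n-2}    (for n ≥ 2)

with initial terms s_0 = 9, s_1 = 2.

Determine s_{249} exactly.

1

s_2 = 2·2 + 7·9 = 1
s_3 = 2·1 + 7·2 = 5
s_4 = 2·5 + 7·1 = 6
s_5 = 2·6 + 7·5 = 3
s_6 = 2·3 + 7·6 = 4
s_7 = 2·4 + 7·3 = 7
s_8 = 2·7 + 7·4 = 9
s_9 = 2·9 + 7·7 = 1
s_10 = 2·1 + 7·9 = 10
s_11 = 2·10 + 7·1 = 5
s_12 = 2·5 + 7·10 = 3
s_13 = 2·3 + 7·5 = 8
s_14 = 2·8 + 7·3 = 4
s_15 = 2·4 + 7·8 = 9
s_16 = 2·9 + 7·4 = 2
(s_15, s_16) = (9, 2) = (s_0, s_1), so the sequence has period 15.
249 ≡ 9 (mod 15), hence s_249 = s_9 = 1.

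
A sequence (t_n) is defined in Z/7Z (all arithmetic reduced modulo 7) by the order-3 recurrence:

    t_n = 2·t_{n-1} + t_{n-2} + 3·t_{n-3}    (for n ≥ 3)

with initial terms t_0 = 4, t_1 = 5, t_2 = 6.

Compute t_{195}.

t_3 = 2·6 + 1·5 + 3·4 = 1
t_4 = 2·1 + 1·6 + 3·5 = 2
t_5 = 2·2 + 1·1 + 3·6 = 2
t_6 = 2·2 + 1·2 + 3·1 = 2
t_7 = 2·2 + 1·2 + 3·2 = 5
t_8 = 2·5 + 1·2 + 3·2 = 4
Continuing the recurrence:
  t_9 = 5;  t_10 = 1;  t_11 = 5;  t_12 = 5;  t_13 = 4;  t_14 = 0
  t_15 = 5;  t_16 = 1;  t_17 = 0;  t_18 = 2;  t_19 = 0;  t_20 = 2
  t_21 = 3;  t_22 = 1;  t_23 = 4;  t_24 = 4;  t_25 = 1;  t_26 = 4
  t_27 = 0;  t_28 = 0;  t_29 = 5;  t_30 = 3;  t_31 = 4;  t_32 = 5
  t_33 = 2;  t_34 = 0;  t_35 = 3;  t_36 = 5;  t_37 = 6;  t_38 = 5
  t_39 = 3;  t_40 = 1;  t_41 = 6;  t_42 = 1;  t_43 = 4;  t_44 = 6
  t_45 = 5;  t_46 = 0;  t_47 = 2;  t_48 = 5;  t_49 = 5;  t_50 = 0
  t_51 = 6;  t_52 = 6;  t_53 = 4;  t_54 = 4;  t_55 = 2;  t_56 = 6
  t_57 = 5;  t_58 = 1;  t_59 = 4;  t_60 = 3;  t_61 = 6;  t_62 = 6
  t_63 = 6;  t_64 = 1;  t_65 = 5;  t_66 = 1;  t_67 = 3;  t_68 = 1
  t_69 = 1;  t_70 = 5;  t_71 = 0;  t_72 = 1;  t_73 = 3;  t_74 = 0
  t_75 = 6;  t_76 = 0;  t_77 = 6;  t_78 = 2;  t_79 = 3;  t_80 = 5
  t_81 = 5;  t_82 = 3;  t_83 = 5;  t_84 = 0;  t_85 = 0;  t_86 = 1
  t_87 = 2;  t_88 = 5;  t_89 = 1;  t_90 = 6;  t_91 = 0;  t_92 = 2
  t_93 = 1;  t_94 = 4;  t_95 = 1;  t_96 = 2;  t_97 = 3;  t_98 = 4
  t_99 = 3;  t_100 = 5;  t_101 = 4;  t_102 = 1;  t_103 = 0;  t_104 = 6
  t_105 = 1;  t_106 = 1;  t_107 = 0;  t_108 = 4;  t_109 = 4;  t_110 = 5
  t_111 = 5;  t_112 = 6;  t_113 = 4;  t_114 = 1;  t_115 = 3;  t_116 = 5
  t_117 = 2;  t_118 = 4;  t_119 = 4;  t_120 = 4;  t_121 = 3;  t_122 = 1
  t_123 = 3;  t_124 = 2;  t_125 = 3;  t_126 = 3;  t_127 = 1;  t_128 = 0
  t_129 = 3;  t_130 = 2;  t_131 = 0;  t_132 = 4;  t_133 = 0;  t_134 = 4
  t_135 = 6;  t_136 = 2;  t_137 = 1;  t_138 = 1;  t_139 = 2;  t_140 = 1
  t_141 = 0;  t_142 = 0;  t_143 = 3;  t_144 = 6;  t_145 = 1;  t_146 = 3
  t_147 = 4;  t_148 = 0;  t_149 = 6;  t_150 = 3;  t_151 = 5;  t_152 = 3
  t_153 = 6;  t_154 = 2;  t_155 = 5;  t_156 = 2;  t_157 = 1;  t_158 = 5
  t_159 = 3;  t_160 = 0;  t_161 = 4;  t_162 = 3;  t_163 = 3;  t_164 = 0
  t_165 = 5;  t_166 = 5;  t_167 = 1;  t_168 = 1;  t_169 = 4;  t_170 = 5
  t_171 = 3;  t_172 = 2;  t_173 = 1;  t_174 = 6;  t_175 = 5;  t_176 = 5
  t_177 = 5;  t_178 = 2;  t_179 = 3;  t_180 = 2;  t_181 = 6;  t_182 = 2
  t_183 = 2;  t_184 = 3;  t_185 = 0;  t_186 = 2;  t_187 = 6;  t_188 = 0
  t_189 = 5;  t_190 = 0;  t_191 = 5;  t_192 = 4;  t_193 = 6
t_194 = 2·6 + 1·4 + 3·5 = 3
t_195 = 2·3 + 1·6 + 3·4 = 3

3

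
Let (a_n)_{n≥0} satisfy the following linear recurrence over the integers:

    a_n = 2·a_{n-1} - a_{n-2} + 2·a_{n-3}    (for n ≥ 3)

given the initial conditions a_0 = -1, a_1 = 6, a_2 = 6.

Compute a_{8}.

a_3 = 2·6 + -1·6 + 2·-1 = 4
a_4 = 2·4 + -1·6 + 2·6 = 14
a_5 = 2·14 + -1·4 + 2·6 = 36
a_6 = 2·36 + -1·14 + 2·4 = 66
a_7 = 2·66 + -1·36 + 2·14 = 124
a_8 = 2·124 + -1·66 + 2·36 = 254

254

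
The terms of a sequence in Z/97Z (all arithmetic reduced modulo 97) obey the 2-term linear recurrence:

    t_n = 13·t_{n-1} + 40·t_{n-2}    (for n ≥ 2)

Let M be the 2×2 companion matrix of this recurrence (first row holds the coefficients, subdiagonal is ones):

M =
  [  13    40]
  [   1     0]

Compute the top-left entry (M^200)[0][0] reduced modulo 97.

(M^200)[0][0] is the top entry after applying M 200 times to the unit state (1, 0). Equivalently it is h_{201} for the auxiliary sequence (h_n) obeying the same recurrence with h_1 = 1 and h_i = 0 for 0 ≤ i < 1:
h_2 = 13·1 + 40·0 = 13
h_3 = 13·13 + 40·1 = 15
h_4 = 13·15 + 40·13 = 36
h_5 = 13·36 + 40·15 = 1
h_6 = 13·1 + 40·36 = 95
h_7 = 13·95 + 40·1 = 14
Continuing the recurrence:
  h_8 = 5;  h_9 = 43;  h_10 = 80;  h_11 = 44;  h_12 = 86;  h_13 = 65
  h_14 = 17;  h_15 = 8;  h_16 = 8;  h_17 = 36;  h_18 = 12;  h_19 = 44
  h_20 = 82;  h_21 = 13;  h_22 = 54;  h_23 = 58;  h_24 = 4;  h_25 = 44
  h_26 = 53;  h_27 = 24;  h_28 = 7;  h_29 = 81;  h_30 = 72;  h_31 = 5
  h_32 = 35;  h_33 = 73;  h_34 = 21;  h_35 = 89;  h_36 = 57;  h_37 = 33
  h_38 = 90;  h_39 = 65;  h_40 = 80;  h_41 = 51;  h_42 = 80;  h_43 = 73
  h_44 = 75;  h_45 = 15;  h_46 = 91;  h_47 = 37;  h_48 = 47;  h_49 = 54
  h_50 = 60;  h_51 = 30;  h_52 = 74;  h_53 = 28;  h_54 = 26;  h_55 = 3
  h_56 = 12;  h_57 = 82;  h_58 = 91;  h_59 = 1;  h_60 = 64;  h_61 = 96
  h_62 = 25;  h_63 = 91;  h_64 = 49;  h_65 = 9;  h_66 = 40;  h_67 = 7
  h_68 = 42;  h_69 = 50;  h_70 = 2;  h_71 = 86;  h_72 = 34;  h_73 = 2
  h_74 = 28;  h_75 = 56;  h_76 = 5;  h_77 = 74;  h_78 = 95;  h_79 = 24
  h_80 = 38;  h_81 = 96;  h_82 = 52;  h_83 = 54;  h_84 = 66;  h_85 = 11
  h_86 = 67;  h_87 = 50;  h_88 = 32;  h_89 = 88;  h_90 = 96;  h_91 = 15
  h_92 = 58;  h_93 = 93;  h_94 = 37;  h_95 = 30;  h_96 = 27;  h_97 = 96
  h_98 = 0;  h_99 = 57;  h_100 = 62;  h_101 = 79;  h_102 = 15;  h_103 = 57
  h_104 = 80;  h_105 = 22;  h_106 = 91;  h_107 = 26;  h_108 = 1;  h_109 = 83
  h_110 = 52;  h_111 = 19;  h_112 = 96;  h_113 = 68;  h_114 = 68;  h_115 = 15
  h_116 = 5;  h_117 = 83;  h_118 = 18;  h_119 = 62;  h_120 = 71;  h_121 = 8
  h_122 = 34;  h_123 = 83;  h_124 = 14;  h_125 = 10;  h_126 = 11;  h_127 = 58
  h_128 = 30;  h_129 = 91;  h_130 = 55;  h_131 = 87;  h_132 = 33;  h_133 = 29
  h_134 = 48;  h_135 = 38;  h_136 = 86;  h_137 = 19;  h_138 = 1;  h_139 = 94
  h_140 = 1;  h_141 = 87;  h_142 = 7;  h_143 = 79;  h_144 = 46;  h_145 = 72
  h_146 = 60;  h_147 = 71;  h_148 = 25;  h_149 = 61;  h_150 = 47;  h_151 = 44
  h_152 = 27;  h_153 = 74;  h_154 = 5;  h_155 = 18;  h_156 = 46;  h_157 = 57
  h_158 = 59;  h_159 = 40;  h_160 = 67;  h_161 = 46;  h_162 = 77;  h_163 = 28
  h_164 = 49;  h_165 = 11;  h_166 = 66;  h_167 = 37;  h_168 = 17;  h_169 = 52
  h_170 = 95;  h_171 = 17;  h_172 = 44;  h_173 = 88;  h_174 = 91;  h_175 = 47
  h_176 = 80;  h_177 = 10;  h_178 = 32;  h_179 = 40;  h_180 = 54;  h_181 = 71
  h_182 = 76;  h_183 = 45;  h_184 = 36;  h_185 = 37;  h_186 = 78;  h_187 = 69
  h_188 = 40;  h_189 = 79;  h_190 = 8;  h_191 = 63;  h_192 = 72;  h_193 = 61
  h_194 = 84;  h_195 = 40;  h_196 = 0;  h_197 = 48;  h_198 = 42;  h_199 = 41
h_200 = 13·41 + 40·42 = 79
h_201 = 13·79 + 40·41 = 48

48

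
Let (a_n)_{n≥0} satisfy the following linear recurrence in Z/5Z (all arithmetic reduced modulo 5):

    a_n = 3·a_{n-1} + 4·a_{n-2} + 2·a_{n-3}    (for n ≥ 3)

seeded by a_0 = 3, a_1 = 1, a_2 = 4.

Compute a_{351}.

3

a_3 = 3·4 + 4·1 + 2·3 = 2
a_4 = 3·2 + 4·4 + 2·1 = 4
a_5 = 3·4 + 4·2 + 2·4 = 3
a_6 = 3·3 + 4·4 + 2·2 = 4
a_7 = 3·4 + 4·3 + 2·4 = 2
a_8 = 3·2 + 4·4 + 2·3 = 3
a_9 = 3·3 + 4·2 + 2·4 = 0
a_10 = 3·0 + 4·3 + 2·2 = 1
a_11 = 3·1 + 4·0 + 2·3 = 4
a_12 = 3·4 + 4·1 + 2·0 = 1
a_13 = 3·1 + 4·4 + 2·1 = 1
a_14 = 3·1 + 4·1 + 2·4 = 0
a_15 = 3·0 + 4·1 + 2·1 = 1
a_16 = 3·1 + 4·0 + 2·1 = 0
a_17 = 3·0 + 4·1 + 2·0 = 4
a_18 = 3·4 + 4·0 + 2·1 = 4
a_19 = 3·4 + 4·4 + 2·0 = 3
a_20 = 3·3 + 4·4 + 2·4 = 3
a_21 = 3·3 + 4·3 + 2·4 = 4
a_22 = 3·4 + 4·3 + 2·3 = 0
a_23 = 3·0 + 4·4 + 2·3 = 2
a_24 = 3·2 + 4·0 + 2·4 = 4
a_25 = 3·4 + 4·2 + 2·0 = 0
a_26 = 3·0 + 4·4 + 2·2 = 0
a_27 = 3·0 + 4·0 + 2·4 = 3
a_28 = 3·3 + 4·0 + 2·0 = 4
a_29 = 3·4 + 4·3 + 2·0 = 4
a_30 = 3·4 + 4·4 + 2·3 = 4
a_31 = 3·4 + 4·4 + 2·4 = 1
a_32 = 3·1 + 4·4 + 2·4 = 2
a_33 = 3·2 + 4·1 + 2·4 = 3
a_34 = 3·3 + 4·2 + 2·1 = 4
a_35 = 3·4 + 4·3 + 2·2 = 3
a_36 = 3·3 + 4·4 + 2·3 = 1
a_37 = 3·1 + 4·3 + 2·4 = 3
a_38 = 3·3 + 4·1 + 2·3 = 4
a_39 = 3·4 + 4·3 + 2·1 = 1
a_40 = 3·1 + 4·4 + 2·3 = 0
a_41 = 3·0 + 4·1 + 2·4 = 2
a_42 = 3·2 + 4·0 + 2·1 = 3
a_43 = 3·3 + 4·2 + 2·0 = 2
a_44 = 3·2 + 4·3 + 2·2 = 2
a_45 = 3·2 + 4·2 + 2·3 = 0
a_46 = 3·0 + 4·2 + 2·2 = 2
a_47 = 3·2 + 4·0 + 2·2 = 0
a_48 = 3·0 + 4·2 + 2·0 = 3
a_49 = 3·3 + 4·0 + 2·2 = 3
a_50 = 3·3 + 4·3 + 2·0 = 1
a_51 = 3·1 + 4·3 + 2·3 = 1
a_52 = 3·1 + 4·1 + 2·3 = 3
a_53 = 3·3 + 4·1 + 2·1 = 0
a_54 = 3·0 + 4·3 + 2·1 = 4
a_55 = 3·4 + 4·0 + 2·3 = 3
a_56 = 3·3 + 4·4 + 2·0 = 0
a_57 = 3·0 + 4·3 + 2·4 = 0
a_58 = 3·0 + 4·0 + 2·3 = 1
a_59 = 3·1 + 4·0 + 2·0 = 3
a_60 = 3·3 + 4·1 + 2·0 = 3
a_61 = 3·3 + 4·3 + 2·1 = 3
a_62 = 3·3 + 4·3 + 2·3 = 2
a_63 = 3·2 + 4·3 + 2·3 = 4
a_64 = 3·4 + 4·2 + 2·3 = 1
a_65 = 3·1 + 4·4 + 2·2 = 3
a_66 = 3·3 + 4·1 + 2·4 = 1
a_67 = 3·1 + 4·3 + 2·1 = 2
a_68 = 3·2 + 4·1 + 2·3 = 1
a_69 = 3·1 + 4·2 + 2·1 = 3
a_70 = 3·3 + 4·1 + 2·2 = 2
a_71 = 3·2 + 4·3 + 2·1 = 0
a_72 = 3·0 + 4·2 + 2·3 = 4
a_73 = 3·4 + 4·0 + 2·2 = 1
a_74 = 3·1 + 4·4 + 2·0 = 4
a_75 = 3·4 + 4·1 + 2·4 = 4
a_76 = 3·4 + 4·4 + 2·1 = 0
a_77 = 3·0 + 4·4 + 2·4 = 4
a_78 = 3·4 + 4·0 + 2·4 = 0
a_79 = 3·0 + 4·4 + 2·0 = 1
a_80 = 3·1 + 4·0 + 2·4 = 1
a_81 = 3·1 + 4·1 + 2·0 = 2
a_82 = 3·2 + 4·1 + 2·1 = 2
a_83 = 3·2 + 4·2 + 2·1 = 1
a_84 = 3·1 + 4·2 + 2·2 = 0
a_85 = 3·0 + 4·1 + 2·2 = 3
a_86 = 3·3 + 4·0 + 2·1 = 1
a_87 = 3·1 + 4·3 + 2·0 = 0
a_88 = 3·0 + 4·1 + 2·3 = 0
a_89 = 3·0 + 4·0 + 2·1 = 2
a_90 = 3·2 + 4·0 + 2·0 = 1
a_91 = 3·1 + 4·2 + 2·0 = 1
a_92 = 3·1 + 4·1 + 2·2 = 1
a_93 = 3·1 + 4·1 + 2·1 = 4
a_94 = 3·4 + 4·1 + 2·1 = 3
a_95 = 3·3 + 4·4 + 2·1 = 2
a_96 = 3·2 + 4·3 + 2·4 = 1
a_97 = 3·1 + 4·2 + 2·3 = 2
a_98 = 3·2 + 4·1 + 2·2 = 4
a_99 = 3·4 + 4·2 + 2·1 = 2
a_100 = 3·2 + 4·4 + 2·2 = 1
a_101 = 3·1 + 4·2 + 2·4 = 4
a_102 = 3·4 + 4·1 + 2·2 = 0
a_103 = 3·0 + 4·4 + 2·1 = 3
a_104 = 3·3 + 4·0 + 2·4 = 2
a_105 = 3·2 + 4·3 + 2·0 = 3
a_106 = 3·3 + 4·2 + 2·3 = 3
a_107 = 3·3 + 4·3 + 2·2 = 0
a_108 = 3·0 + 4·3 + 2·3 = 3
a_109 = 3·3 + 4·0 + 2·3 = 0
a_110 = 3·0 + 4·3 + 2·0 = 2
a_111 = 3·2 + 4·0 + 2·3 = 2
a_112 = 3·2 + 4·2 + 2·0 = 4
a_113 = 3·4 + 4·2 + 2·2 = 4
a_114 = 3·4 + 4·4 + 2·2 = 2
a_115 = 3·2 + 4·4 + 2·4 = 0
a_116 = 3·0 + 4·2 + 2·4 = 1
a_117 = 3·1 + 4·0 + 2·2 = 2
a_118 = 3·2 + 4·1 + 2·0 = 0
a_119 = 3·0 + 4·2 + 2·1 = 0
a_120 = 3·0 + 4·0 + 2·2 = 4
a_121 = 3·4 + 4·0 + 2·0 = 2
a_122 = 3·2 + 4·4 + 2·0 = 2
a_123 = 3·2 + 4·2 + 2·4 = 2
a_124 = 3·2 + 4·2 + 2·2 = 3
a_125 = 3·3 + 4·2 + 2·2 = 1
a_126 = 3·1 + 4·3 + 2·2 = 4
(a_124, a_125, a_126) = (3, 1, 4) = (a_0, a_1, a_2), so the sequence has period 124.
351 ≡ 103 (mod 124), hence a_351 = a_103 = 3.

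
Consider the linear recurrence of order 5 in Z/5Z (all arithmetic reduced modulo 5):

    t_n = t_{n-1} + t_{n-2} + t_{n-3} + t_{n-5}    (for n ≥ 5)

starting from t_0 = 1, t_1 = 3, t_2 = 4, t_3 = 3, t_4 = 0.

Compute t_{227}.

1

t_5 = 1·0 + 1·3 + 1·4 + 0·3 + 1·1 = 3
t_6 = 1·3 + 1·0 + 1·3 + 0·4 + 1·3 = 4
t_7 = 1·4 + 1·3 + 1·0 + 0·3 + 1·4 = 1
t_8 = 1·1 + 1·4 + 1·3 + 0·0 + 1·3 = 1
t_9 = 1·1 + 1·1 + 1·4 + 0·3 + 1·0 = 1
t_10 = 1·1 + 1·1 + 1·1 + 0·4 + 1·3 = 1
Continuing the recurrence:
  t_11 = 2;  t_12 = 0;  t_13 = 4;  t_14 = 2;  t_15 = 2;  t_16 = 0
  t_17 = 4;  t_18 = 0;  t_19 = 1;  t_20 = 2;  t_21 = 3;  t_22 = 0
  t_23 = 0;  t_24 = 4;  t_25 = 1;  t_26 = 3;  t_27 = 3;  t_28 = 2
  t_29 = 2;  t_30 = 3;  t_31 = 0;  t_32 = 3;  t_33 = 3;  t_34 = 3
  t_35 = 2;  t_36 = 3;  t_37 = 1;  t_38 = 4;  t_39 = 1;  t_40 = 3
  t_41 = 1;  t_42 = 1;  t_43 = 4;  t_44 = 2;  t_45 = 0;  t_46 = 2
  t_47 = 0;  t_48 = 1;  t_49 = 0;  t_50 = 1;  t_51 = 4;  t_52 = 0
  t_53 = 1;  t_54 = 0;  t_55 = 2;  t_56 = 2;  t_57 = 4;  t_58 = 4
  t_59 = 0;  t_60 = 0;  t_61 = 1;  t_62 = 0;  t_63 = 0;  t_64 = 1
  t_65 = 1;  t_66 = 3;  t_67 = 0;  t_68 = 4;  t_69 = 3;  t_70 = 3
  t_71 = 3;  t_72 = 4;  t_73 = 4;  t_74 = 4;  t_75 = 0;  t_76 = 1
  t_77 = 4;  t_78 = 4;  t_79 = 3;  t_80 = 1;  t_81 = 4;  t_82 = 2
  t_83 = 1;  t_84 = 0;  t_85 = 4;  t_86 = 4;  t_87 = 0;  t_88 = 4
  t_89 = 3;  t_90 = 1;  t_91 = 2;  t_92 = 1;  t_93 = 3;  t_94 = 4
  t_95 = 4;  t_96 = 3;  t_97 = 2;  t_98 = 2;  t_99 = 1;  t_100 = 4
  t_101 = 0;  t_102 = 2;  t_103 = 3;  t_104 = 1;  t_105 = 0;  t_106 = 4
  t_107 = 2;  t_108 = 4;  t_109 = 1;  t_110 = 2;  t_111 = 1;  t_112 = 1
  t_113 = 3;  t_114 = 1;  t_115 = 2;  t_116 = 2;  t_117 = 1;  t_118 = 3
  t_119 = 2;  t_120 = 3;  t_121 = 0;  t_122 = 1;  t_123 = 2;  t_124 = 0
  t_125 = 1;  t_126 = 3;  t_127 = 0;  t_128 = 1;  t_129 = 4;  t_130 = 1
  t_131 = 4;  t_132 = 4;  t_133 = 0;  t_134 = 2;  t_135 = 2;  t_136 = 3
  t_137 = 1;  t_138 = 1;  t_139 = 2;  t_140 = 1;  t_141 = 2;  t_142 = 1
  t_143 = 0;  t_144 = 0;  t_145 = 2;  t_146 = 4;  t_147 = 2;  t_148 = 3
  t_149 = 4;  t_150 = 1;  t_151 = 2;  t_152 = 4;  t_153 = 0;  t_154 = 0
  t_155 = 0;  t_156 = 2;  t_157 = 1;  t_158 = 3;  t_159 = 1;  t_160 = 0
  t_161 = 1;  t_162 = 3;  t_163 = 2;  t_164 = 2;  t_165 = 2;  t_166 = 2
  t_167 = 4;  t_168 = 0;  t_169 = 3;  t_170 = 4;  t_171 = 4;  t_172 = 0
  t_173 = 3;  t_174 = 0;  t_175 = 2;  t_176 = 4;  t_177 = 1;  t_178 = 0
  t_179 = 0;  t_180 = 3;  t_181 = 2;  t_182 = 1;  t_183 = 1;  t_184 = 4
  t_185 = 4;  t_186 = 1;  t_187 = 0;  t_188 = 1;  t_189 = 1;  t_190 = 1
  t_191 = 4;  t_192 = 1;  t_193 = 2;  t_194 = 3;  t_195 = 2;  t_196 = 1
  t_197 = 2;  t_198 = 2;  t_199 = 3;  t_200 = 4;  t_201 = 0;  t_202 = 4
  t_203 = 0;  t_204 = 2;  t_205 = 0;  t_206 = 2;  t_207 = 3;  t_208 = 0
  t_209 = 2;  t_210 = 0;  t_211 = 4;  t_212 = 4;  t_213 = 3;  t_214 = 3
  t_215 = 0;  t_216 = 0;  t_217 = 2;  t_218 = 0;  t_219 = 0;  t_220 = 2
  t_221 = 2;  t_222 = 1;  t_223 = 0;  t_224 = 3;  t_225 = 1
t_226 = 1·1 + 1·3 + 1·0 + 0·1 + 1·2 = 1
t_227 = 1·1 + 1·1 + 1·3 + 0·0 + 1·1 = 1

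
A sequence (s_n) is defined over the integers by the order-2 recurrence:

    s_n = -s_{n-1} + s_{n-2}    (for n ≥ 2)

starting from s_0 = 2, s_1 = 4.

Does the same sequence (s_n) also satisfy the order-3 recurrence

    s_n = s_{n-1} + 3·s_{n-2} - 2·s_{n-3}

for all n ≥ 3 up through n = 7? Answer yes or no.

Terms s_0..s_7: 2, 4, -2, 6, -8, 14, -22, 36
n=3: candidate gives 6, actual s_3 = 6 ✓
n=4: candidate gives -8, actual s_4 = -8 ✓
n=5: candidate gives 14, actual s_5 = 14 ✓
n=6: candidate gives -22, actual s_6 = -22 ✓
n=7: candidate gives 36, actual s_7 = 36 ✓

yes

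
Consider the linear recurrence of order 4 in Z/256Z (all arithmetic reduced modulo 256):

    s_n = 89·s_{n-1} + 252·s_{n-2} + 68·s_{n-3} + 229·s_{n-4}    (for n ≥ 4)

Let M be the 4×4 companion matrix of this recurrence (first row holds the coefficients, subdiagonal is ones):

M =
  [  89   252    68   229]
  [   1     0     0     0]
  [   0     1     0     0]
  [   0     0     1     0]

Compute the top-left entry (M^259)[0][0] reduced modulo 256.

(M^259)[0][0] is the top entry after applying M 259 times to the unit state (1, 0, 0, 0). Equivalently it is h_{262} for the auxiliary sequence (h_n) obeying the same recurrence with h_3 = 1 and h_i = 0 for 0 ≤ i < 3:
h_4 = 89·1 + 252·0 + 68·0 + 229·0 = 89
h_5 = 89·89 + 252·1 + 68·0 + 229·0 = 237
h_6 = 89·237 + 252·89 + 68·1 + 229·0 = 69
h_7 = 89·69 + 252·237 + 68·89 + 229·1 = 210
h_8 = 89·210 + 252·69 + 68·237 + 229·89 = 127
h_9 = 89·127 + 252·210 + 68·69 + 229·237 = 52
Continuing the recurrence:
  h_10 = 153;  h_11 = 247;  h_12 = 230;  h_13 = 66;  h_14 = 211;  h_15 = 94
  h_16 = 168;  h_17 = 6;  h_18 = 45;  h_19 = 67;  h_20 = 119;  h_21 = 165
  h_22 = 142;  h_23 = 85;  h_24 = 156;  h_25 = 57;  h_26 = 251;  h_27 = 216
  h_28 = 220;  h_29 = 197;  h_30 = 244;  h_31 = 104;  h_32 = 120;  h_33 = 33
  h_34 = 125;  h_35 = 217;  h_36 = 153;  h_37 = 134;  h_38 = 167;  h_39 = 184
  h_40 = 209;  h_41 = 3;  h_42 = 10;  h_43 = 138;  h_44 = 147;  h_45 = 74
  h_46 = 8;  h_47 = 30;  h_48 = 117;  h_49 = 135;  h_50 = 59;  h_51 = 81
  h_52 = 194;  h_53 = 157;  h_54 = 216;  h_55 = 161;  h_56 = 215;  h_57 = 12
  h_58 = 204;  h_59 = 221;  h_60 = 40;  h_61 = 96;  h_62 = 240;  h_63 = 65
  h_64 = 33;  h_65 = 21;  h_66 = 189;  h_67 = 74;  h_68 = 223;  h_69 = 92
  h_70 = 57;  h_71 = 207;  h_72 = 254;  h_73 = 130;  h_74 = 51;  h_75 = 86
  h_76 = 216;  h_77 = 150;  h_78 = 61;  h_79 = 43;  h_80 = 15;  h_81 = 237
  h_82 = 38;  h_83 = 245;  h_84 = 244;  h_85 = 25;  h_86 = 243;  h_87 = 16
  h_88 = 172;  h_89 = 117;  h_90 = 156;  h_91 = 104;  h_92 = 168;  h_93 = 225
  h_94 = 197;  h_95 = 161;  h_96 = 241;  h_97 = 222;  h_98 = 103;  h_99 = 96
  h_100 = 81;  h_101 = 155;  h_102 = 66;  h_103 = 234;  h_104 = 243;  h_105 = 2
  h_106 = 24;  h_107 = 46;  h_108 = 133;  h_109 = 175;  h_110 = 115;  h_111 = 185
  h_112 = 250;  h_113 = 29;  h_114 = 48;  h_115 = 33;  h_116 = 15;  h_117 = 100
  h_118 = 60;  h_119 = 205;  h_120 = 80;  h_121 = 0;  h_122 = 224;  h_123 = 129
  h_124 = 233;  h_125 = 125;  h_126 = 117;  h_127 = 2;  h_128 = 127;  h_129 = 4
  h_130 = 153;  h_131 = 167;  h_132 = 86;  h_133 = 130;  h_134 = 19;  h_135 = 206
  h_136 = 200;  h_137 = 166;  h_138 = 77;  h_139 = 147;  h_140 = 231;  h_141 = 245
  h_142 = 126;  h_143 = 213;  h_144 = 204;  h_145 = 57;  h_146 = 235;  h_147 = 136
  h_148 = 60;  h_149 = 37;  h_150 = 68;  h_151 = 168;  h_152 = 216;  h_153 = 161
  h_154 = 13;  h_155 = 169;  h_156 = 137;  h_157 = 118;  h_158 = 103;  h_159 = 136
  h_160 = 145;  h_161 = 51;  h_162 = 186;  h_163 = 10;  h_164 = 211;  h_165 = 58
  h_166 = 232;  h_167 = 190;  h_168 = 149;  h_169 = 87;  h_170 = 235;  h_171 = 225
  h_172 = 242;  h_173 = 221;  h_174 = 8;  h_175 = 225;  h_176 = 71;  h_177 = 252
  h_178 = 108;  h_179 = 189;  h_180 = 120;  h_181 = 224;  h_182 = 208;  h_183 = 193
  h_184 = 177;  h_185 = 37;  h_186 = 109;  h_187 = 250;  h_188 = 95;  h_189 = 44
  h_190 = 185;  h_191 = 127;  h_192 = 238;  h_193 = 66;  h_194 = 115;  h_195 = 198
  h_196 = 120;  h_197 = 54;  h_198 = 93;  h_199 = 123;  h_200 = 255;  h_201 = 189
  h_202 = 150;  h_203 = 245;  h_204 = 36;  h_205 = 153;  h_206 = 227;  h_207 = 64
  h_208 = 140;  h_209 = 213;  h_210 = 236;  h_211 = 40;  h_212 = 8;  h_213 = 97
  h_214 = 85;  h_215 = 241;  h_216 = 97;  h_217 = 78;  h_218 = 167;  h_219 = 48
  h_220 = 145;  h_221 = 203;  h_222 = 114;  h_223 = 234;  h_224 = 51;  h_225 = 242
  h_226 = 120;  h_227 = 206;  h_228 = 165;  h_229 = 127;  h_230 = 163;  h_231 = 201
  h_232 = 170;  h_233 = 221;  h_234 = 96;  h_235 = 225;  h_236 = 127;  h_237 = 212
  h_238 = 92;  h_239 = 173;  h_240 = 160;  h_241 = 0;  h_242 = 192;  h_243 = 1
  h_244 = 121;  h_245 = 13;  h_246 = 165;  h_247 = 50;  h_248 = 127;  h_249 = 212
  h_250 = 153;  h_251 = 87;  h_252 = 198;  h_253 = 194;  h_254 = 83;  h_255 = 62
  h_256 = 232;  h_257 = 70;  h_258 = 109;  h_259 = 227;  h_260 = 87
h_261 = 89·87 + 252·227 + 68·109 + 229·70 = 69
h_262 = 89·69 + 252·87 + 68·227 + 229·109 = 110

110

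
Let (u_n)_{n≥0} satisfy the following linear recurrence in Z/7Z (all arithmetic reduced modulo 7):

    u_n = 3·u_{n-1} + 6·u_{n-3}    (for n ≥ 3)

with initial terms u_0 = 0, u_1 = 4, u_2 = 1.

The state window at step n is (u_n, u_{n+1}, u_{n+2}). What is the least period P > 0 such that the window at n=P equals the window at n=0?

114

n=0: window = (0, 4, 1)
n=1: window = (4, 1, 3)
n=2: window = (1, 3, 5)
n=3: window = (3, 5, 0)
n=4: window = (5, 0, 4)
n=5: window = (0, 4, 0)
n=6: window = (4, 0, 0)
n=7: window = (0, 0, 3)
n=8: window = (0, 3, 2)
n=9: window = (3, 2, 6)
n=10: window = (2, 6, 1)
n=11: window = (6, 1, 1)
n=12: window = (1, 1, 4)
n=13: window = (1, 4, 4)
n=14: window = (4, 4, 4)
n=15: window = (4, 4, 1)
n=16: window = (4, 1, 6)
n=17: window = (1, 6, 0)
n=18: window = (6, 0, 6)
n=19: window = (0, 6, 5)
n=20: window = (6, 5, 1)
n=21: window = (5, 1, 4)
n=22: window = (1, 4, 0)
n=23: window = (4, 0, 6)
n=24: window = (0, 6, 0)
n=25: window = (6, 0, 0)
n=26: window = (0, 0, 1)
n=27: window = (0, 1, 3)
n=28: window = (1, 3, 2)
n=29: window = (3, 2, 5)
n=30: window = (2, 5, 5)
n=31: window = (5, 5, 6)
n=32: window = (5, 6, 6)
n=33: window = (6, 6, 6)
n=34: window = (6, 6, 5)
n=35: window = (6, 5, 2)
n=36: window = (5, 2, 0)
n=37: window = (2, 0, 2)
n=38: window = (0, 2, 4)
n=39: window = (2, 4, 5)
n=40: window = (4, 5, 6)
…
n=112: window = (3, 4, 0)
n=113: window = (4, 0, 4)
n=114: window = (0, 4, 1)
window at n=114 equals window at n=0 → period = 114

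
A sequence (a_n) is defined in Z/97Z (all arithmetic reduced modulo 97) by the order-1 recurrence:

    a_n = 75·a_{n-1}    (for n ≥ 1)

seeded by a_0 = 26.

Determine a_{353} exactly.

10

a_1 = 75·26 = 10
a_2 = 75·10 = 71
a_3 = 75·71 = 87
a_4 = 75·87 = 26
(a_4) = (26) = (a_0), so the sequence has period 4.
353 ≡ 1 (mod 4), hence a_353 = a_1 = 10.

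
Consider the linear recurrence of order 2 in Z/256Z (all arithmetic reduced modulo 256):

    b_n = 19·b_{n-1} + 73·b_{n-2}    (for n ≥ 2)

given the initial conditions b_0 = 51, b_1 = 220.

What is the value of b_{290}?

b_2 = 19·220 + 73·51 = 223
b_3 = 19·223 + 73·220 = 73
b_4 = 19·73 + 73·223 = 2
b_5 = 19·2 + 73·73 = 247
b_6 = 19·247 + 73·2 = 231
b_7 = 19·231 + 73·247 = 148
Continuing the recurrence:
  b_8 = 219;  b_9 = 117;  b_10 = 34;  b_11 = 227;  b_12 = 139;  b_13 = 12
  b_14 = 135;  b_15 = 113;  b_16 = 226;  b_17 = 255;  b_18 = 95;  b_19 = 196
  b_20 = 163;  b_21 = 253;  b_22 = 66;  b_23 = 11;  b_24 = 163;  b_25 = 60
  b_26 = 239;  b_27 = 217;  b_28 = 66;  b_29 = 199;  b_30 = 151;  b_31 = 244
  b_32 = 43;  b_33 = 197;  b_34 = 226;  b_35 = 243;  b_36 = 123;  b_37 = 108
  b_38 = 23;  b_39 = 129;  b_40 = 34;  b_41 = 79;  b_42 = 143;  b_43 = 36
  b_44 = 115;  b_45 = 205;  b_46 = 2;  b_47 = 155;  b_48 = 19;  b_49 = 156
  b_50 = 255;  b_51 = 105;  b_52 = 130;  b_53 = 151;  b_54 = 71;  b_55 = 84
  b_56 = 123;  b_57 = 21;  b_58 = 162;  b_59 = 3;  b_60 = 107;  b_61 = 204
  b_62 = 167;  b_63 = 145;  b_64 = 98;  b_65 = 159;  b_66 = 191;  b_67 = 132
  b_68 = 67;  b_69 = 157;  b_70 = 194;  b_71 = 43;  b_72 = 131;  b_73 = 252
  b_74 = 15;  b_75 = 249;  b_76 = 194;  b_77 = 103;  b_78 = 247;  b_79 = 180
  b_80 = 203;  b_81 = 101;  b_82 = 98;  b_83 = 19;  b_84 = 91;  b_85 = 44
  b_86 = 55;  b_87 = 161;  b_88 = 162;  b_89 = 239;  b_90 = 239;  b_91 = 228
  b_92 = 19;  b_93 = 109;  b_94 = 130;  b_95 = 187;  b_96 = 243;  b_97 = 92
  b_98 = 31;  b_99 = 137;  b_100 = 2;  b_101 = 55;  b_102 = 167;  b_103 = 20
  b_104 = 27;  b_105 = 181;  b_106 = 34;  b_107 = 35;  b_108 = 75;  b_109 = 140
  b_110 = 199;  b_111 = 177;  b_112 = 226;  b_113 = 63;  b_114 = 31;  b_115 = 68
  b_116 = 227;  b_117 = 61;  b_118 = 66;  b_119 = 75;  b_120 = 99;  b_121 = 188
  b_122 = 47;  b_123 = 25;  b_124 = 66;  b_125 = 7;  b_126 = 87;  b_127 = 116
  b_128 = 107;  b_129 = 5;  b_130 = 226;  b_131 = 51;  b_132 = 59;  b_133 = 236
  b_134 = 87;  b_135 = 193;  b_136 = 34;  b_137 = 143;  b_138 = 79;  b_139 = 164
  b_140 = 179;  b_141 = 13;  b_142 = 2;  b_143 = 219;  b_144 = 211;  b_145 = 28
  b_146 = 63;  b_147 = 169;  b_148 = 130;  b_149 = 215;  b_150 = 7;  b_151 = 212
  b_152 = 187;  b_153 = 85;  b_154 = 162;  b_155 = 67;  b_156 = 43;  b_157 = 76
  b_158 = 231;  b_159 = 209;  b_160 = 98;  b_161 = 223;  b_162 = 127;  b_163 = 4
  b_164 = 131;  b_165 = 221;  b_166 = 194;  b_167 = 107;  b_168 = 67;  b_169 = 124
  b_170 = 79;  b_171 = 57;  b_172 = 194;  b_173 = 167;  b_174 = 183;  b_175 = 52
  b_176 = 11;  b_177 = 165;  b_178 = 98;  b_179 = 83;  b_180 = 27;  b_181 = 172
  b_182 = 119;  b_183 = 225;  b_184 = 162;  b_185 = 47;  b_186 = 175;  b_187 = 100
  b_188 = 83;  b_189 = 173;  b_190 = 130;  b_191 = 251;  b_192 = 179;  b_193 = 220
  b_194 = 95;  b_195 = 201;  b_196 = 2;  b_197 = 119;  b_198 = 103;  b_199 = 148
  b_200 = 91;  b_201 = 245;  b_202 = 34;  b_203 = 99;  b_204 = 11;  b_205 = 12
  b_206 = 7;  b_207 = 241;  b_208 = 226;  b_209 = 127;  b_210 = 223;  b_211 = 196
  b_212 = 35;  b_213 = 125;  b_214 = 66;  b_215 = 139;  b_216 = 35;  b_217 = 60
  b_218 = 111;  b_219 = 89;  b_220 = 66;  b_221 = 71;  b_222 = 23;  b_223 = 244
  b_224 = 171;  b_225 = 69;  b_226 = 226;  b_227 = 115;  b_228 = 251;  b_229 = 108
  b_230 = 151;  b_231 = 1;  b_232 = 34;  b_233 = 207;  b_234 = 15;  b_235 = 36
  b_236 = 243;  b_237 = 77;  b_238 = 2;  b_239 = 27;  b_240 = 147;  b_241 = 156
  b_242 = 127;  b_243 = 233;  b_244 = 130;  b_245 = 23;  b_246 = 199;  b_247 = 84
  b_248 = 251;  b_249 = 149;  b_250 = 162;  b_251 = 131;  b_252 = 235;  b_253 = 204
  b_254 = 39;  b_255 = 17;  b_256 = 98;  b_257 = 31;  b_258 = 63;  b_259 = 132
  b_260 = 195;  b_261 = 29;  b_262 = 194;  b_263 = 171;  b_264 = 3;  b_265 = 252
  b_266 = 143;  b_267 = 121;  b_268 = 194;  b_269 = 231;  b_270 = 119;  b_271 = 180
  b_272 = 75;  b_273 = 229;  b_274 = 98;  b_275 = 147;  b_276 = 219;  b_277 = 44
  b_278 = 183;  b_279 = 33;  b_280 = 162;  b_281 = 111;  b_282 = 111;  b_283 = 228
  b_284 = 147;  b_285 = 237;  b_286 = 130;  b_287 = 59;  b_288 = 115
b_289 = 19·115 + 73·59 = 92
b_290 = 19·92 + 73·115 = 159

159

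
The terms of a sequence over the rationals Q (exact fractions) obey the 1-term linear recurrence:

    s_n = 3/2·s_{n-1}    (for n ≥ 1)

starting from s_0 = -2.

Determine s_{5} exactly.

-243/16

s_1 = 3/2·-2 = -3
s_2 = 3/2·-3 = -9/2
s_3 = 3/2·-9/2 = -27/4
s_4 = 3/2·-27/4 = -81/8
s_5 = 3/2·-81/8 = -243/16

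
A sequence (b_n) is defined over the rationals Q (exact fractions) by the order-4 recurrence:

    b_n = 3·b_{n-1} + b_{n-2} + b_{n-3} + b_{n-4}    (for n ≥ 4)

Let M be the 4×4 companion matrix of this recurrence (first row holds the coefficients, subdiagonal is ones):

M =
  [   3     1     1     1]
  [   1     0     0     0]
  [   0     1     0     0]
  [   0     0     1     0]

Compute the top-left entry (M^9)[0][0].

53108

(M^9)[0][0] is the top entry after applying M 9 times to the unit state (1, 0, 0, 0). Equivalently it is h_{12} for the auxiliary sequence (h_n) obeying the same recurrence with h_3 = 1 and h_i = 0 for 0 ≤ i < 3:
h_4 = 3·1 + 1·0 + 1·0 + 1·0 = 3
h_5 = 3·3 + 1·1 + 1·0 + 1·0 = 10
h_6 = 3·10 + 1·3 + 1·1 + 1·0 = 34
h_7 = 3·34 + 1·10 + 1·3 + 1·1 = 116
h_8 = 3·116 + 1·34 + 1·10 + 1·3 = 395
h_9 = 3·395 + 1·116 + 1·34 + 1·10 = 1345
h_10 = 3·1345 + 1·395 + 1·116 + 1·34 = 4580
h_11 = 3·4580 + 1·1345 + 1·395 + 1·116 = 15596
h_12 = 3·15596 + 1·4580 + 1·1345 + 1·395 = 53108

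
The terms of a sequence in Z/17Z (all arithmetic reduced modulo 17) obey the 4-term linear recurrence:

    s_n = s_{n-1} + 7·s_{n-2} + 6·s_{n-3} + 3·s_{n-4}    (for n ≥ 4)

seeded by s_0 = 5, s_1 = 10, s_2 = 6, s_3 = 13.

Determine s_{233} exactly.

s_4 = 1·13 + 7·6 + 6·10 + 3·5 = 11
s_5 = 1·11 + 7·13 + 6·6 + 3·10 = 15
s_6 = 1·15 + 7·11 + 6·13 + 3·6 = 1
s_7 = 1·1 + 7·15 + 6·11 + 3·13 = 7
s_8 = 1·7 + 7·1 + 6·15 + 3·11 = 1
s_9 = 1·1 + 7·7 + 6·1 + 3·15 = 16
Continuing the recurrence:
  s_10 = 0;  s_11 = 3;  s_12 = 0;  s_13 = 1;  s_14 = 2;  s_15 = 1
  s_16 = 4;  s_17 = 9;  s_18 = 15;  s_19 = 3;  s_20 = 4;  s_21 = 6
  s_22 = 12;  s_23 = 2;  s_24 = 15;  s_25 = 0;  s_26 = 0;  s_27 = 11
  s_28 = 5;  s_29 = 14;  s_30 = 13;  s_31 = 4;  s_32 = 7;  s_33 = 2
  s_34 = 12;  s_35 = 12;  s_36 = 10;  s_37 = 2;  s_38 = 10;  s_39 = 1
  s_40 = 11;  s_41 = 16;  s_42 = 10;  s_43 = 4;  s_44 = 16;  s_45 = 16
  s_46 = 12;  s_47 = 11;  s_48 = 1;  s_49 = 11;  s_50 = 1;  s_51 = 15
  s_52 = 6;  s_53 = 14;  s_54 = 13;  s_55 = 5;  s_56 = 11;  s_57 = 13
  s_58 = 6;  s_59 = 8;  s_60 = 8;  s_61 = 3;  s_62 = 6;  s_63 = 14
  s_64 = 13;  s_65 = 3;  s_66 = 9;  s_67 = 14;  s_68 = 15;  s_69 = 6
  s_70 = 1;  s_71 = 5;  s_72 = 8;  s_73 = 16;  s_74 = 3;  s_75 = 8
  s_76 = 13;  s_77 = 16;  s_78 = 11;  s_79 = 4;  s_80 = 12;  s_81 = 1
  s_82 = 6;  s_83 = 12;  s_84 = 11;  s_85 = 15;  s_86 = 12;  s_87 = 15
  s_88 = 1;  s_89 = 2;  s_90 = 16;  s_91 = 13;  s_92 = 4;  s_93 = 10
  s_94 = 11;  s_95 = 8;  s_96 = 4;  s_97 = 3;  s_98 = 10;  s_99 = 11
  s_100 = 9;  s_101 = 2;  s_102 = 8;  s_103 = 7;  s_104 = 0;  s_105 = 1
  s_106 = 16;  s_107 = 10;  s_108 = 9;  s_109 = 8;  s_110 = 9;  s_111 = 13
  s_112 = 15;  s_113 = 14;  s_114 = 3;  s_115 = 9;  s_116 = 6;  s_117 = 10
  s_118 = 13;  s_119 = 10;  s_120 = 9;  s_121 = 0;  s_122 = 9;  s_123 = 8
  s_124 = 13;  s_125 = 4;  s_126 = 0;  s_127 = 11;  s_128 = 6;  s_129 = 10
  s_130 = 16;  s_131 = 2;  s_132 = 5;  s_133 = 9;  s_134 = 2;  s_135 = 16
  s_136 = 14;  s_137 = 12;  s_138 = 8;  s_139 = 3;  s_140 = 3;  s_141 = 6
  s_142 = 1;  s_143 = 2;  s_144 = 3;  s_145 = 7;  s_146 = 9;  s_147 = 14
  s_148 = 9;  s_149 = 12;  s_150 = 16;  s_151 = 9;  s_152 = 16;  s_153 = 7
  s_154 = 0;  s_155 = 2;  s_156 = 7;  s_157 = 8;  s_158 = 1;  s_159 = 3
  s_160 = 11;  s_161 = 11;  s_162 = 7;  s_163 = 6;  s_164 = 1;  s_165 = 16
  s_166 = 12;  s_167 = 12;  s_168 = 8;  s_169 = 8;  s_170 = 2;  s_171 = 6
  s_172 = 7;  s_173 = 0;  s_174 = 6;  s_175 = 15;  s_176 = 10;  s_177 = 15
  s_178 = 6;  s_179 = 12;  s_180 = 4;  s_181 = 16;  s_182 = 15;  s_183 = 0
  s_184 = 9;  s_185 = 11;  s_186 = 0;  s_187 = 12;  s_188 = 3;  s_189 = 1
  s_190 = 9;  s_191 = 2;  s_192 = 12;  s_193 = 15;  s_194 = 2;  s_195 = 15
  s_196 = 2;  s_197 = 11;  s_198 = 2;  s_199 = 0;  s_200 = 1;  s_201 = 12
  s_202 = 8;  s_203 = 13;  s_204 = 8;  s_205 = 13;  s_206 = 1;  s_207 = 9
  s_208 = 16;  s_209 = 5;  s_210 = 4;  s_211 = 9;  s_212 = 13;  s_213 = 13
  s_214 = 0;  s_215 = 9;  s_216 = 7;  s_217 = 7;  s_218 = 8;  s_219 = 7
  s_220 = 7;  s_221 = 6;  s_222 = 2;  s_223 = 5;  s_224 = 8;  s_225 = 5
  s_226 = 12;  s_227 = 8;  s_228 = 10;  s_229 = 0;  s_230 = 1;  s_231 = 0
s_232 = 1·0 + 7·1 + 6·0 + 3·10 = 3
s_233 = 1·3 + 7·0 + 6·1 + 3·0 = 9

9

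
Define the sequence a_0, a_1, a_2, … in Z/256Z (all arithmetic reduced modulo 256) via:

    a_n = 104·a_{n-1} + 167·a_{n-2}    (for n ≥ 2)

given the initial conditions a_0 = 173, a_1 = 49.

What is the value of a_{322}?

195

a_2 = 104·49 + 167·173 = 195
a_3 = 104·195 + 167·49 = 47
a_4 = 104·47 + 167·195 = 77
a_5 = 104·77 + 167·47 = 241
a_6 = 104·241 + 167·77 = 35
a_7 = 104·35 + 167·241 = 111
a_8 = 104·111 + 167·35 = 237
a_9 = 104·237 + 167·111 = 177
a_10 = 104·177 + 167·237 = 131
a_11 = 104·131 + 167·177 = 175
a_12 = 104·175 + 167·131 = 141
a_13 = 104·141 + 167·175 = 113
a_14 = 104·113 + 167·141 = 227
a_15 = 104·227 + 167·113 = 239
a_16 = 104·239 + 167·227 = 45
a_17 = 104·45 + 167·239 = 49
a_18 = 104·49 + 167·45 = 67
a_19 = 104·67 + 167·49 = 47
a_20 = 104·47 + 167·67 = 205
a_21 = 104·205 + 167·47 = 241
a_22 = 104·241 + 167·205 = 163
a_23 = 104·163 + 167·241 = 111
a_24 = 104·111 + 167·163 = 109
a_25 = 104·109 + 167·111 = 177
a_26 = 104·177 + 167·109 = 3
a_27 = 104·3 + 167·177 = 175
a_28 = 104·175 + 167·3 = 13
a_29 = 104·13 + 167·175 = 113
a_30 = 104·113 + 167·13 = 99
a_31 = 104·99 + 167·113 = 239
a_32 = 104·239 + 167·99 = 173
a_33 = 104·173 + 167·239 = 49
(a_32, a_33) = (173, 49) = (a_0, a_1), so the sequence has period 32.
322 ≡ 2 (mod 32), hence a_322 = a_2 = 195.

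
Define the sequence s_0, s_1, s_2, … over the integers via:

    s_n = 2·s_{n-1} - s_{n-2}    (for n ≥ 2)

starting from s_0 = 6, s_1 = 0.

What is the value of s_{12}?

s_2 = 2·0 + -1·6 = -6
s_3 = 2·-6 + -1·0 = -12
s_4 = 2·-12 + -1·-6 = -18
s_5 = 2·-18 + -1·-12 = -24
s_6 = 2·-24 + -1·-18 = -30
s_7 = 2·-30 + -1·-24 = -36
s_8 = 2·-36 + -1·-30 = -42
s_9 = 2·-42 + -1·-36 = -48
s_10 = 2·-48 + -1·-42 = -54
s_11 = 2·-54 + -1·-48 = -60
s_12 = 2·-60 + -1·-54 = -66

-66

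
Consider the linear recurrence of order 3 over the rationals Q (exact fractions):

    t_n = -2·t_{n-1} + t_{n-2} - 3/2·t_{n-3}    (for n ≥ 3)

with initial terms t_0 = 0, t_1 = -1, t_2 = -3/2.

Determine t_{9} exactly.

t_3 = -2·-3/2 + 1·-1 + -3/2·0 = 2
t_4 = -2·2 + 1·-3/2 + -3/2·-1 = -4
t_5 = -2·-4 + 1·2 + -3/2·-3/2 = 49/4
t_6 = -2·49/4 + 1·-4 + -3/2·2 = -63/2
t_7 = -2·-63/2 + 1·49/4 + -3/2·-4 = 325/4
t_8 = -2·325/4 + 1·-63/2 + -3/2·49/4 = -1699/8
t_9 = -2·-1699/8 + 1·325/4 + -3/2·-63/2 = 2213/4

2213/4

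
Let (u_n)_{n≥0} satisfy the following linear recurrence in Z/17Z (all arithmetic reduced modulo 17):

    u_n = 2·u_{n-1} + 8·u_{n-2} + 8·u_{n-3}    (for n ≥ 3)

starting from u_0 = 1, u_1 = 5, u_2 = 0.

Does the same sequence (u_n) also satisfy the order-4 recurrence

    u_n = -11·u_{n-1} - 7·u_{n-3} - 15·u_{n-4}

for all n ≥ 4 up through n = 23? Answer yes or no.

Terms u_0..u_23: 1, 5, 0, 14, 0, 10, 13, 4, 5, 10, 7, 15, 13, 15, 16, 1, 12, 7, 16, 14, 8, 1, 8, 3
n=4: candidate gives 0, actual u_4 = 0 ✓
n=5: candidate gives 10, actual u_5 = 10 ✓
n=6: candidate gives 13, actual u_6 = 13 ✓
n=7: candidate gives 4, actual u_7 = 4 ✓
n=8: candidate gives 5, actual u_8 = 5 ✓
n=9: candidate gives 10, actual u_9 = 10 ✓
n=10: candidate gives 7, actual u_10 = 7 ✓
n=11: candidate gives 15, actual u_11 = 15 ✓
n=12: candidate gives 13, actual u_12 = 13 ✓
n=13: candidate gives 15, actual u_13 = 15 ✓
n=14: candidate gives 16, actual u_14 = 16 ✓
n=15: candidate gives 1, actual u_15 = 1 ✓
n=16: candidate gives 12, actual u_16 = 12 ✓
n=17: candidate gives 7, actual u_17 = 7 ✓
n=18: candidate gives 16, actual u_18 = 16 ✓
n=19: candidate gives 14, actual u_19 = 14 ✓
n=20: candidate gives 8, actual u_20 = 8 ✓
n=21: candidate gives 1, actual u_21 = 1 ✓
n=22: candidate gives 8, actual u_22 = 8 ✓
n=23: candidate gives 3, actual u_23 = 3 ✓

yes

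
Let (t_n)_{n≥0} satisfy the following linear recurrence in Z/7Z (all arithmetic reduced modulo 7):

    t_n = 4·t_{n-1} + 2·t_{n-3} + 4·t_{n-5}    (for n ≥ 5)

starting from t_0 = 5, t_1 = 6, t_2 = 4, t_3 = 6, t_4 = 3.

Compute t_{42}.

3

t_5 = 4·3 + 0·6 + 2·4 + 0·6 + 4·5 = 5
t_6 = 4·5 + 0·3 + 2·6 + 0·4 + 4·6 = 0
t_7 = 4·0 + 0·5 + 2·3 + 0·6 + 4·4 = 1
t_8 = 4·1 + 0·0 + 2·5 + 0·3 + 4·6 = 3
t_9 = 4·3 + 0·1 + 2·0 + 0·5 + 4·3 = 3
t_10 = 4·3 + 0·3 + 2·1 + 0·0 + 4·5 = 6
t_11 = 4·6 + 0·3 + 2·3 + 0·1 + 4·0 = 2
t_12 = 4·2 + 0·6 + 2·3 + 0·3 + 4·1 = 4
t_13 = 4·4 + 0·2 + 2·6 + 0·3 + 4·3 = 5
t_14 = 4·5 + 0·4 + 2·2 + 0·6 + 4·3 = 1
t_15 = 4·1 + 0·5 + 2·4 + 0·2 + 4·6 = 1
t_16 = 4·1 + 0·1 + 2·5 + 0·4 + 4·2 = 1
t_17 = 4·1 + 0·1 + 2·1 + 0·5 + 4·4 = 1
t_18 = 4·1 + 0·1 + 2·1 + 0·1 + 4·5 = 5
t_19 = 4·5 + 0·1 + 2·1 + 0·1 + 4·1 = 5
t_20 = 4·5 + 0·5 + 2·1 + 0·1 + 4·1 = 5
t_21 = 4·5 + 0·5 + 2·5 + 0·1 + 4·1 = 6
t_22 = 4·6 + 0·5 + 2·5 + 0·5 + 4·1 = 3
t_23 = 4·3 + 0·6 + 2·5 + 0·5 + 4·5 = 0
t_24 = 4·0 + 0·3 + 2·6 + 0·5 + 4·5 = 4
t_25 = 4·4 + 0·0 + 2·3 + 0·6 + 4·5 = 0
t_26 = 4·0 + 0·4 + 2·0 + 0·3 + 4·6 = 3
t_27 = 4·3 + 0·0 + 2·4 + 0·0 + 4·3 = 4
t_28 = 4·4 + 0·3 + 2·0 + 0·4 + 4·0 = 2
t_29 = 4·2 + 0·4 + 2·3 + 0·0 + 4·4 = 2
t_30 = 4·2 + 0·2 + 2·4 + 0·3 + 4·0 = 2
t_31 = 4·2 + 0·2 + 2·2 + 0·4 + 4·3 = 3
t_32 = 4·3 + 0·2 + 2·2 + 0·2 + 4·4 = 4
t_33 = 4·4 + 0·3 + 2·2 + 0·2 + 4·2 = 0
t_34 = 4·0 + 0·4 + 2·3 + 0·2 + 4·2 = 0
t_35 = 4·0 + 0·0 + 2·4 + 0·3 + 4·2 = 2
t_36 = 4·2 + 0·0 + 2·0 + 0·4 + 4·3 = 6
t_37 = 4·6 + 0·2 + 2·0 + 0·0 + 4·4 = 5
t_38 = 4·5 + 0·6 + 2·2 + 0·0 + 4·0 = 3
t_39 = 4·3 + 0·5 + 2·6 + 0·2 + 4·0 = 3
t_40 = 4·3 + 0·3 + 2·5 + 0·6 + 4·2 = 2
t_41 = 4·2 + 0·3 + 2·3 + 0·5 + 4·6 = 3
t_42 = 4·3 + 0·2 + 2·3 + 0·3 + 4·5 = 3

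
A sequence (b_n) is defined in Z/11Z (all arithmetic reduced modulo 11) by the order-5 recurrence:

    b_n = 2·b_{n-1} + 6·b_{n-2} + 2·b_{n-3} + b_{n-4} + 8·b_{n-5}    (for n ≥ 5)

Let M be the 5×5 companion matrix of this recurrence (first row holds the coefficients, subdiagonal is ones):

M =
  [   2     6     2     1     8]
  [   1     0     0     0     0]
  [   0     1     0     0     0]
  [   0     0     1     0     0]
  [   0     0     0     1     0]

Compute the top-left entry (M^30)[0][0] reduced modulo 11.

(M^30)[0][0] is the top entry after applying M 30 times to the unit state (1, 0, 0, 0, 0). Equivalently it is h_{34} for the auxiliary sequence (h_n) obeying the same recurrence with h_4 = 1 and h_i = 0 for 0 ≤ i < 4:
h_5 = 2·1 + 6·0 + 2·0 + 1·0 + 8·0 = 2
h_6 = 2·2 + 6·1 + 2·0 + 1·0 + 8·0 = 10
h_7 = 2·10 + 6·2 + 2·1 + 1·0 + 8·0 = 1
h_8 = 2·1 + 6·10 + 2·2 + 1·1 + 8·0 = 1
h_9 = 2·1 + 6·1 + 2·10 + 1·2 + 8·1 = 5
h_10 = 2·5 + 6·1 + 2·1 + 1·10 + 8·2 = 0
h_11 = 2·0 + 6·5 + 2·1 + 1·1 + 8·10 = 3
h_12 = 2·3 + 6·0 + 2·5 + 1·1 + 8·1 = 3
h_13 = 2·3 + 6·3 + 2·0 + 1·5 + 8·1 = 4
h_14 = 2·4 + 6·3 + 2·3 + 1·0 + 8·5 = 6
h_15 = 2·6 + 6·4 + 2·3 + 1·3 + 8·0 = 1
h_16 = 2·1 + 6·6 + 2·4 + 1·3 + 8·3 = 7
h_17 = 2·7 + 6·1 + 2·6 + 1·4 + 8·3 = 5
h_18 = 2·5 + 6·7 + 2·1 + 1·6 + 8·4 = 4
h_19 = 2·4 + 6·5 + 2·7 + 1·1 + 8·6 = 2
h_20 = 2·2 + 6·4 + 2·5 + 1·7 + 8·1 = 9
h_21 = 2·9 + 6·2 + 2·4 + 1·5 + 8·7 = 0
h_22 = 2·0 + 6·9 + 2·2 + 1·4 + 8·5 = 3
h_23 = 2·3 + 6·0 + 2·9 + 1·2 + 8·4 = 3
h_24 = 2·3 + 6·3 + 2·0 + 1·9 + 8·2 = 5
h_25 = 2·5 + 6·3 + 2·3 + 1·0 + 8·9 = 7
h_26 = 2·7 + 6·5 + 2·3 + 1·3 + 8·0 = 9
h_27 = 2·9 + 6·7 + 2·5 + 1·3 + 8·3 = 9
h_28 = 2·9 + 6·9 + 2·7 + 1·5 + 8·3 = 5
h_29 = 2·5 + 6·9 + 2·9 + 1·7 + 8·5 = 8
h_30 = 2·8 + 6·5 + 2·9 + 1·9 + 8·7 = 8
h_31 = 2·8 + 6·8 + 2·5 + 1·9 + 8·9 = 1
h_32 = 2·1 + 6·8 + 2·8 + 1·5 + 8·9 = 0
h_33 = 2·0 + 6·1 + 2·8 + 1·8 + 8·5 = 4
h_34 = 2·4 + 6·0 + 2·1 + 1·8 + 8·8 = 5

5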